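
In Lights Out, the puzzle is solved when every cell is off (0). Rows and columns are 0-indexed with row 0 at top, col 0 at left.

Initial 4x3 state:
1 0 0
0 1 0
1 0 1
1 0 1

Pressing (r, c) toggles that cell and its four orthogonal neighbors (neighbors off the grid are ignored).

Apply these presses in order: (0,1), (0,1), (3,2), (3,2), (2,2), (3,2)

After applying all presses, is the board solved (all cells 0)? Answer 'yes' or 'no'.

Answer: no

Derivation:
After press 1 at (0,1):
0 1 1
0 0 0
1 0 1
1 0 1

After press 2 at (0,1):
1 0 0
0 1 0
1 0 1
1 0 1

After press 3 at (3,2):
1 0 0
0 1 0
1 0 0
1 1 0

After press 4 at (3,2):
1 0 0
0 1 0
1 0 1
1 0 1

After press 5 at (2,2):
1 0 0
0 1 1
1 1 0
1 0 0

After press 6 at (3,2):
1 0 0
0 1 1
1 1 1
1 1 1

Lights still on: 9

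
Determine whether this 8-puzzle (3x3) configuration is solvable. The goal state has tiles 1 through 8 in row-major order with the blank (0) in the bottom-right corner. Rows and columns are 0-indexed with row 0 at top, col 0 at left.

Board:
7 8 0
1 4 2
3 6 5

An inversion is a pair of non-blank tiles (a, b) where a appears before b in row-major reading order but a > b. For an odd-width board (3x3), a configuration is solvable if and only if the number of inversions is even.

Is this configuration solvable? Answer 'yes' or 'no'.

Inversions (pairs i<j in row-major order where tile[i] > tile[j] > 0): 15
15 is odd, so the puzzle is not solvable.

Answer: no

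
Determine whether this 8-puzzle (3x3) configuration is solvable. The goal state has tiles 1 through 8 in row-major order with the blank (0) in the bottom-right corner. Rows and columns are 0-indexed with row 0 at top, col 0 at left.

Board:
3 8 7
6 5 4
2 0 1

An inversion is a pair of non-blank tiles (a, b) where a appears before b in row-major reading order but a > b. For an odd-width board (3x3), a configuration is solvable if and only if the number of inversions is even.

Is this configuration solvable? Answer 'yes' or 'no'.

Inversions (pairs i<j in row-major order where tile[i] > tile[j] > 0): 23
23 is odd, so the puzzle is not solvable.

Answer: no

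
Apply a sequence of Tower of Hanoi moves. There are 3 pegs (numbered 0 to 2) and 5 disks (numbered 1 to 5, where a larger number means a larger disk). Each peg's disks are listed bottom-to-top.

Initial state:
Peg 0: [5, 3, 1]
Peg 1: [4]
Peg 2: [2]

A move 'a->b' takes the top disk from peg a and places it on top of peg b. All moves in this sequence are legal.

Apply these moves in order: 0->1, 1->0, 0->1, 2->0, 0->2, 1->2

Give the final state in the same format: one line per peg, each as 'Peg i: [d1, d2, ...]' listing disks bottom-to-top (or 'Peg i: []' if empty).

After move 1 (0->1):
Peg 0: [5, 3]
Peg 1: [4, 1]
Peg 2: [2]

After move 2 (1->0):
Peg 0: [5, 3, 1]
Peg 1: [4]
Peg 2: [2]

After move 3 (0->1):
Peg 0: [5, 3]
Peg 1: [4, 1]
Peg 2: [2]

After move 4 (2->0):
Peg 0: [5, 3, 2]
Peg 1: [4, 1]
Peg 2: []

After move 5 (0->2):
Peg 0: [5, 3]
Peg 1: [4, 1]
Peg 2: [2]

After move 6 (1->2):
Peg 0: [5, 3]
Peg 1: [4]
Peg 2: [2, 1]

Answer: Peg 0: [5, 3]
Peg 1: [4]
Peg 2: [2, 1]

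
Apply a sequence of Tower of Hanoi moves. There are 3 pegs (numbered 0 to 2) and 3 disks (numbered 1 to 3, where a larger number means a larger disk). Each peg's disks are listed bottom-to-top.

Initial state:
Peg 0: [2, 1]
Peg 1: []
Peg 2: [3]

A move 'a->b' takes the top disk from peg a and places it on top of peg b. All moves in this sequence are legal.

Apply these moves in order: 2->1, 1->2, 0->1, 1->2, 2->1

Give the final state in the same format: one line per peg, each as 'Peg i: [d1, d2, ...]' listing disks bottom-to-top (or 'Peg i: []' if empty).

After move 1 (2->1):
Peg 0: [2, 1]
Peg 1: [3]
Peg 2: []

After move 2 (1->2):
Peg 0: [2, 1]
Peg 1: []
Peg 2: [3]

After move 3 (0->1):
Peg 0: [2]
Peg 1: [1]
Peg 2: [3]

After move 4 (1->2):
Peg 0: [2]
Peg 1: []
Peg 2: [3, 1]

After move 5 (2->1):
Peg 0: [2]
Peg 1: [1]
Peg 2: [3]

Answer: Peg 0: [2]
Peg 1: [1]
Peg 2: [3]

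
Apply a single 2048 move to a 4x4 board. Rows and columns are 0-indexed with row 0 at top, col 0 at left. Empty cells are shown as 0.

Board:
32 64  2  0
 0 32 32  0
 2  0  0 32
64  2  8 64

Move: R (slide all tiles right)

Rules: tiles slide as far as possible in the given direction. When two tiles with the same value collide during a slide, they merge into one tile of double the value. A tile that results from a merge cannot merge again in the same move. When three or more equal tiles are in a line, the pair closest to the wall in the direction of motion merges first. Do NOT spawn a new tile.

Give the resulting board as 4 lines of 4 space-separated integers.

Answer:  0 32 64  2
 0  0  0 64
 0  0  2 32
64  2  8 64

Derivation:
Slide right:
row 0: [32, 64, 2, 0] -> [0, 32, 64, 2]
row 1: [0, 32, 32, 0] -> [0, 0, 0, 64]
row 2: [2, 0, 0, 32] -> [0, 0, 2, 32]
row 3: [64, 2, 8, 64] -> [64, 2, 8, 64]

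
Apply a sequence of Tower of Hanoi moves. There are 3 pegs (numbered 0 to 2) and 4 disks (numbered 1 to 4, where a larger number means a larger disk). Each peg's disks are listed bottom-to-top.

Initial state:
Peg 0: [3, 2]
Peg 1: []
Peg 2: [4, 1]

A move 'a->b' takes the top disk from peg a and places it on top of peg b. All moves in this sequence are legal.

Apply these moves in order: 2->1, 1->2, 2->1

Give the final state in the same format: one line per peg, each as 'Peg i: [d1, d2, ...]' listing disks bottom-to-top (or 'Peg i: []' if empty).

Answer: Peg 0: [3, 2]
Peg 1: [1]
Peg 2: [4]

Derivation:
After move 1 (2->1):
Peg 0: [3, 2]
Peg 1: [1]
Peg 2: [4]

After move 2 (1->2):
Peg 0: [3, 2]
Peg 1: []
Peg 2: [4, 1]

After move 3 (2->1):
Peg 0: [3, 2]
Peg 1: [1]
Peg 2: [4]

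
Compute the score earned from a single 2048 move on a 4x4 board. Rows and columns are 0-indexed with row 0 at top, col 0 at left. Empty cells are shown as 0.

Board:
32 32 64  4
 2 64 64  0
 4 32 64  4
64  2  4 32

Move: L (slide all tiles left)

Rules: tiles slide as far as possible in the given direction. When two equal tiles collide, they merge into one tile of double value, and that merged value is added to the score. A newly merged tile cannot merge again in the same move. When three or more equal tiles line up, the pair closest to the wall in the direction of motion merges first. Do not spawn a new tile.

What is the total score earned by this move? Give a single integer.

Answer: 192

Derivation:
Slide left:
row 0: [32, 32, 64, 4] -> [64, 64, 4, 0]  score +64 (running 64)
row 1: [2, 64, 64, 0] -> [2, 128, 0, 0]  score +128 (running 192)
row 2: [4, 32, 64, 4] -> [4, 32, 64, 4]  score +0 (running 192)
row 3: [64, 2, 4, 32] -> [64, 2, 4, 32]  score +0 (running 192)
Board after move:
 64  64   4   0
  2 128   0   0
  4  32  64   4
 64   2   4  32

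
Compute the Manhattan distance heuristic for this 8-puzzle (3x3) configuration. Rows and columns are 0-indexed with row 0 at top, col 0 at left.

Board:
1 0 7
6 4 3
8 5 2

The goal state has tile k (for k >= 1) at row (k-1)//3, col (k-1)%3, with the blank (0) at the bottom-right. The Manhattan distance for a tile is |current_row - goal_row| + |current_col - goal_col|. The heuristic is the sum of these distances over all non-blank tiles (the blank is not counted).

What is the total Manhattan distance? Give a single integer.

Tile 1: (0,0)->(0,0) = 0
Tile 7: (0,2)->(2,0) = 4
Tile 6: (1,0)->(1,2) = 2
Tile 4: (1,1)->(1,0) = 1
Tile 3: (1,2)->(0,2) = 1
Tile 8: (2,0)->(2,1) = 1
Tile 5: (2,1)->(1,1) = 1
Tile 2: (2,2)->(0,1) = 3
Sum: 0 + 4 + 2 + 1 + 1 + 1 + 1 + 3 = 13

Answer: 13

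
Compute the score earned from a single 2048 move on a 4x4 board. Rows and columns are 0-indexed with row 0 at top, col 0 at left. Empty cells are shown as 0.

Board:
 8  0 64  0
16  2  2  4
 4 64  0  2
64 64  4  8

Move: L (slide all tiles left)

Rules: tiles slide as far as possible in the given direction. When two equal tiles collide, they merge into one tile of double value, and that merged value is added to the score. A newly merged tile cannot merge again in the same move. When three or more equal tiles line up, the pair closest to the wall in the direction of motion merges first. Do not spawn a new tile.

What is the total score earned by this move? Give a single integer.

Answer: 132

Derivation:
Slide left:
row 0: [8, 0, 64, 0] -> [8, 64, 0, 0]  score +0 (running 0)
row 1: [16, 2, 2, 4] -> [16, 4, 4, 0]  score +4 (running 4)
row 2: [4, 64, 0, 2] -> [4, 64, 2, 0]  score +0 (running 4)
row 3: [64, 64, 4, 8] -> [128, 4, 8, 0]  score +128 (running 132)
Board after move:
  8  64   0   0
 16   4   4   0
  4  64   2   0
128   4   8   0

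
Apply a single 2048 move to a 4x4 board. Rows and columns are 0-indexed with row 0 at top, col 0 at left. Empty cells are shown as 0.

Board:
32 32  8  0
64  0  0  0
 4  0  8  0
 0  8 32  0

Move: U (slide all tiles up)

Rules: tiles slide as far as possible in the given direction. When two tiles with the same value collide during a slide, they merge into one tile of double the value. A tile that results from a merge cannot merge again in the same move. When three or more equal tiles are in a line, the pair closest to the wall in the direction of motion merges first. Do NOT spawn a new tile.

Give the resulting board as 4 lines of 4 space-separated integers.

Slide up:
col 0: [32, 64, 4, 0] -> [32, 64, 4, 0]
col 1: [32, 0, 0, 8] -> [32, 8, 0, 0]
col 2: [8, 0, 8, 32] -> [16, 32, 0, 0]
col 3: [0, 0, 0, 0] -> [0, 0, 0, 0]

Answer: 32 32 16  0
64  8 32  0
 4  0  0  0
 0  0  0  0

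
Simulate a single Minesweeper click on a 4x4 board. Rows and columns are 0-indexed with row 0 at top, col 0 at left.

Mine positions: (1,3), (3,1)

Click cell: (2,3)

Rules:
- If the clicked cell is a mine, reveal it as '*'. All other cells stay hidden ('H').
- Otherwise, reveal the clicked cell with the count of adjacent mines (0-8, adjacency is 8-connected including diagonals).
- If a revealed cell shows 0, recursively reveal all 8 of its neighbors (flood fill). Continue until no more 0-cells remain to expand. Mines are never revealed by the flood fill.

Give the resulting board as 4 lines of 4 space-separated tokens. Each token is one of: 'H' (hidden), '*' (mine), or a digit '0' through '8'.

H H H H
H H H H
H H H 1
H H H H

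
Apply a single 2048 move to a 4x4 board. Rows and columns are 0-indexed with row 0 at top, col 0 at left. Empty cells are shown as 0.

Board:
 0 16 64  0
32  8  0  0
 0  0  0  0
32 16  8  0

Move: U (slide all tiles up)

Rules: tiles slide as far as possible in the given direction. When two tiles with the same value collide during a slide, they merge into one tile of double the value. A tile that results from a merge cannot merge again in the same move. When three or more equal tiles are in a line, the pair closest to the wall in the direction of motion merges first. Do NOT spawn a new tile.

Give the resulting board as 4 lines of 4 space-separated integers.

Answer: 64 16 64  0
 0  8  8  0
 0 16  0  0
 0  0  0  0

Derivation:
Slide up:
col 0: [0, 32, 0, 32] -> [64, 0, 0, 0]
col 1: [16, 8, 0, 16] -> [16, 8, 16, 0]
col 2: [64, 0, 0, 8] -> [64, 8, 0, 0]
col 3: [0, 0, 0, 0] -> [0, 0, 0, 0]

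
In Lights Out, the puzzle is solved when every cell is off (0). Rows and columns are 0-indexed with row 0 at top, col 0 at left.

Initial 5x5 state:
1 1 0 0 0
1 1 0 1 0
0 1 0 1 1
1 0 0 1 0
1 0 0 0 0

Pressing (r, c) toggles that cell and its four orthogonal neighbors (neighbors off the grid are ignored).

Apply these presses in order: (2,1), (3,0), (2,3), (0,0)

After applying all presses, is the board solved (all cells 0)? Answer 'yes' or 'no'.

After press 1 at (2,1):
1 1 0 0 0
1 0 0 1 0
1 0 1 1 1
1 1 0 1 0
1 0 0 0 0

After press 2 at (3,0):
1 1 0 0 0
1 0 0 1 0
0 0 1 1 1
0 0 0 1 0
0 0 0 0 0

After press 3 at (2,3):
1 1 0 0 0
1 0 0 0 0
0 0 0 0 0
0 0 0 0 0
0 0 0 0 0

After press 4 at (0,0):
0 0 0 0 0
0 0 0 0 0
0 0 0 0 0
0 0 0 0 0
0 0 0 0 0

Lights still on: 0

Answer: yes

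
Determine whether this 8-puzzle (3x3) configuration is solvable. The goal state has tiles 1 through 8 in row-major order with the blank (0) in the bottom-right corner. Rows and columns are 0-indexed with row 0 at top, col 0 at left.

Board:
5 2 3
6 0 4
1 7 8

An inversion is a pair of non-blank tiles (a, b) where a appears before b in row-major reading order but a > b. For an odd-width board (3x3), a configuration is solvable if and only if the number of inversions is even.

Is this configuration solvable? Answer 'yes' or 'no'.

Answer: no

Derivation:
Inversions (pairs i<j in row-major order where tile[i] > tile[j] > 0): 9
9 is odd, so the puzzle is not solvable.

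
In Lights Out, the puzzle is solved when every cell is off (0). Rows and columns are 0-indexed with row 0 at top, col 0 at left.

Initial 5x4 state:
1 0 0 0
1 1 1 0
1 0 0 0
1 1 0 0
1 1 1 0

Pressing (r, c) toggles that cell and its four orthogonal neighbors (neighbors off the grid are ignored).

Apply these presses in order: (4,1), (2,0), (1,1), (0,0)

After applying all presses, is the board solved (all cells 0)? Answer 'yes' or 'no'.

Answer: yes

Derivation:
After press 1 at (4,1):
1 0 0 0
1 1 1 0
1 0 0 0
1 0 0 0
0 0 0 0

After press 2 at (2,0):
1 0 0 0
0 1 1 0
0 1 0 0
0 0 0 0
0 0 0 0

After press 3 at (1,1):
1 1 0 0
1 0 0 0
0 0 0 0
0 0 0 0
0 0 0 0

After press 4 at (0,0):
0 0 0 0
0 0 0 0
0 0 0 0
0 0 0 0
0 0 0 0

Lights still on: 0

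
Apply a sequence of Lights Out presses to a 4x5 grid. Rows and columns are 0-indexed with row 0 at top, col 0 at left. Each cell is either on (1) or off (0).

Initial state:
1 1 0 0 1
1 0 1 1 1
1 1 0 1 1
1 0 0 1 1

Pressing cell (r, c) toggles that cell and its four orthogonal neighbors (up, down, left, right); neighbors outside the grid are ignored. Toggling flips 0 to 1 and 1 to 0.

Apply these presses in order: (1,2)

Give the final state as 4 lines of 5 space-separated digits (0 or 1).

Answer: 1 1 1 0 1
1 1 0 0 1
1 1 1 1 1
1 0 0 1 1

Derivation:
After press 1 at (1,2):
1 1 1 0 1
1 1 0 0 1
1 1 1 1 1
1 0 0 1 1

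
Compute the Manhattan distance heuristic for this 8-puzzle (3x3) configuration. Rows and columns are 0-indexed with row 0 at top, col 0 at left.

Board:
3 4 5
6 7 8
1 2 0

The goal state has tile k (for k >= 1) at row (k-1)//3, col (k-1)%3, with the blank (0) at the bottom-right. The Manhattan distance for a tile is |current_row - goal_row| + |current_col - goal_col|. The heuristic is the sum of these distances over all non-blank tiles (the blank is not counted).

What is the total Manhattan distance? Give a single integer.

Answer: 16

Derivation:
Tile 3: (0,0)->(0,2) = 2
Tile 4: (0,1)->(1,0) = 2
Tile 5: (0,2)->(1,1) = 2
Tile 6: (1,0)->(1,2) = 2
Tile 7: (1,1)->(2,0) = 2
Tile 8: (1,2)->(2,1) = 2
Tile 1: (2,0)->(0,0) = 2
Tile 2: (2,1)->(0,1) = 2
Sum: 2 + 2 + 2 + 2 + 2 + 2 + 2 + 2 = 16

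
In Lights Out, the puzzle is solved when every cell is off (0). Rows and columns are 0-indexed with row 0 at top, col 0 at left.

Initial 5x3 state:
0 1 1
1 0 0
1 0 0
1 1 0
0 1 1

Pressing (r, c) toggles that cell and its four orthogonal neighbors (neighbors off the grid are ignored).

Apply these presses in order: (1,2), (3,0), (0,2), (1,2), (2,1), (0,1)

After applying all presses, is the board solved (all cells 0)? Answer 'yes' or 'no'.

Answer: no

Derivation:
After press 1 at (1,2):
0 1 0
1 1 1
1 0 1
1 1 0
0 1 1

After press 2 at (3,0):
0 1 0
1 1 1
0 0 1
0 0 0
1 1 1

After press 3 at (0,2):
0 0 1
1 1 0
0 0 1
0 0 0
1 1 1

After press 4 at (1,2):
0 0 0
1 0 1
0 0 0
0 0 0
1 1 1

After press 5 at (2,1):
0 0 0
1 1 1
1 1 1
0 1 0
1 1 1

After press 6 at (0,1):
1 1 1
1 0 1
1 1 1
0 1 0
1 1 1

Lights still on: 12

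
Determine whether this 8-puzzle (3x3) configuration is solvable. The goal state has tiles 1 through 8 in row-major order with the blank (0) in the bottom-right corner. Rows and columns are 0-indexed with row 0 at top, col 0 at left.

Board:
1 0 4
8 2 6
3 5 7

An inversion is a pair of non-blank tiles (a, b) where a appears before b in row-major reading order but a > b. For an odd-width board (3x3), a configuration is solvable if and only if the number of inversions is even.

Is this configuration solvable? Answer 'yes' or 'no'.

Inversions (pairs i<j in row-major order where tile[i] > tile[j] > 0): 9
9 is odd, so the puzzle is not solvable.

Answer: no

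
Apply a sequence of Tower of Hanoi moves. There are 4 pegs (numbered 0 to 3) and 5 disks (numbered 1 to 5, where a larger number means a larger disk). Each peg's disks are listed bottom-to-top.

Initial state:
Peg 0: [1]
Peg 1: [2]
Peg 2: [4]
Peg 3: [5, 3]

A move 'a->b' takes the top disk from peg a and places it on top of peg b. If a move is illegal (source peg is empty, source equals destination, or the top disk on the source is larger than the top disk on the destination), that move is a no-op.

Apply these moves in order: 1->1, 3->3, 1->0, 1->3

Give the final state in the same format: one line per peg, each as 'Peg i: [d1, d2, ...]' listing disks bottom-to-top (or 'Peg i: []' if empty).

After move 1 (1->1):
Peg 0: [1]
Peg 1: [2]
Peg 2: [4]
Peg 3: [5, 3]

After move 2 (3->3):
Peg 0: [1]
Peg 1: [2]
Peg 2: [4]
Peg 3: [5, 3]

After move 3 (1->0):
Peg 0: [1]
Peg 1: [2]
Peg 2: [4]
Peg 3: [5, 3]

After move 4 (1->3):
Peg 0: [1]
Peg 1: []
Peg 2: [4]
Peg 3: [5, 3, 2]

Answer: Peg 0: [1]
Peg 1: []
Peg 2: [4]
Peg 3: [5, 3, 2]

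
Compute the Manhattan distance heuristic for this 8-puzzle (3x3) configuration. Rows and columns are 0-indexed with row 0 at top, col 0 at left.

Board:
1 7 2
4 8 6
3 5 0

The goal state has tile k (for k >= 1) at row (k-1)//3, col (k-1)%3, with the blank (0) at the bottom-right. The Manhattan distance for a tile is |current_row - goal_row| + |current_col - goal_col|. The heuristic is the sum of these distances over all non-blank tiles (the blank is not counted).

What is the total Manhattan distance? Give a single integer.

Tile 1: at (0,0), goal (0,0), distance |0-0|+|0-0| = 0
Tile 7: at (0,1), goal (2,0), distance |0-2|+|1-0| = 3
Tile 2: at (0,2), goal (0,1), distance |0-0|+|2-1| = 1
Tile 4: at (1,0), goal (1,0), distance |1-1|+|0-0| = 0
Tile 8: at (1,1), goal (2,1), distance |1-2|+|1-1| = 1
Tile 6: at (1,2), goal (1,2), distance |1-1|+|2-2| = 0
Tile 3: at (2,0), goal (0,2), distance |2-0|+|0-2| = 4
Tile 5: at (2,1), goal (1,1), distance |2-1|+|1-1| = 1
Sum: 0 + 3 + 1 + 0 + 1 + 0 + 4 + 1 = 10

Answer: 10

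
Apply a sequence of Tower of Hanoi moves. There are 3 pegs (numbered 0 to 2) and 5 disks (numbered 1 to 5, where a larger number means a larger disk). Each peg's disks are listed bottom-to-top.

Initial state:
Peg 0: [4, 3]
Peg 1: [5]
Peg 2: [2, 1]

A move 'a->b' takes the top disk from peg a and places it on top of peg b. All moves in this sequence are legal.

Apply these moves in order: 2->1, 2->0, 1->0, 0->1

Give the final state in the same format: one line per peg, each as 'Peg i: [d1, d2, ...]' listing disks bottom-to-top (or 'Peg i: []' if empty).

After move 1 (2->1):
Peg 0: [4, 3]
Peg 1: [5, 1]
Peg 2: [2]

After move 2 (2->0):
Peg 0: [4, 3, 2]
Peg 1: [5, 1]
Peg 2: []

After move 3 (1->0):
Peg 0: [4, 3, 2, 1]
Peg 1: [5]
Peg 2: []

After move 4 (0->1):
Peg 0: [4, 3, 2]
Peg 1: [5, 1]
Peg 2: []

Answer: Peg 0: [4, 3, 2]
Peg 1: [5, 1]
Peg 2: []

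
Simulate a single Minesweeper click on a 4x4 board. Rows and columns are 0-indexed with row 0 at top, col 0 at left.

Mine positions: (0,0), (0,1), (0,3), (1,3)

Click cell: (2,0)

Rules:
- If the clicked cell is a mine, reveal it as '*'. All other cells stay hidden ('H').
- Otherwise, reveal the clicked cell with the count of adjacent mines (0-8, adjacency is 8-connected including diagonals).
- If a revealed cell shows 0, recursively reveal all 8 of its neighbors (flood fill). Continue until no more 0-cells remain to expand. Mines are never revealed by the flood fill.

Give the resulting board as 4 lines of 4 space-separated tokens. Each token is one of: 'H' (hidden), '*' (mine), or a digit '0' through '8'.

H H H H
2 2 3 H
0 0 1 1
0 0 0 0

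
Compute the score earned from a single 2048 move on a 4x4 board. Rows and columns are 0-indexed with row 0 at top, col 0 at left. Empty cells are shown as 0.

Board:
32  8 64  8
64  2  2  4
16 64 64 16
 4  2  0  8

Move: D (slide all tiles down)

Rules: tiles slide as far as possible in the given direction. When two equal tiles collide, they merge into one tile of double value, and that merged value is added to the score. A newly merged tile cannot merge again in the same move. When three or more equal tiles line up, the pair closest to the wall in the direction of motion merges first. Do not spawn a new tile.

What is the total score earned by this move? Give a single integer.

Answer: 0

Derivation:
Slide down:
col 0: [32, 64, 16, 4] -> [32, 64, 16, 4]  score +0 (running 0)
col 1: [8, 2, 64, 2] -> [8, 2, 64, 2]  score +0 (running 0)
col 2: [64, 2, 64, 0] -> [0, 64, 2, 64]  score +0 (running 0)
col 3: [8, 4, 16, 8] -> [8, 4, 16, 8]  score +0 (running 0)
Board after move:
32  8  0  8
64  2 64  4
16 64  2 16
 4  2 64  8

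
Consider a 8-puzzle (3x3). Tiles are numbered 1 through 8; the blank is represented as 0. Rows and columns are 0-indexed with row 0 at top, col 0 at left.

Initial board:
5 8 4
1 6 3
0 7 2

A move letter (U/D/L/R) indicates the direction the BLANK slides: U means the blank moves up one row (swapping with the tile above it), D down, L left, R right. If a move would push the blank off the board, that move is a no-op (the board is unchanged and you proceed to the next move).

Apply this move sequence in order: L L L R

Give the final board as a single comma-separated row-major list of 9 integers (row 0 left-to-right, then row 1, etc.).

Answer: 5, 8, 4, 1, 6, 3, 7, 0, 2

Derivation:
After move 1 (L):
5 8 4
1 6 3
0 7 2

After move 2 (L):
5 8 4
1 6 3
0 7 2

After move 3 (L):
5 8 4
1 6 3
0 7 2

After move 4 (R):
5 8 4
1 6 3
7 0 2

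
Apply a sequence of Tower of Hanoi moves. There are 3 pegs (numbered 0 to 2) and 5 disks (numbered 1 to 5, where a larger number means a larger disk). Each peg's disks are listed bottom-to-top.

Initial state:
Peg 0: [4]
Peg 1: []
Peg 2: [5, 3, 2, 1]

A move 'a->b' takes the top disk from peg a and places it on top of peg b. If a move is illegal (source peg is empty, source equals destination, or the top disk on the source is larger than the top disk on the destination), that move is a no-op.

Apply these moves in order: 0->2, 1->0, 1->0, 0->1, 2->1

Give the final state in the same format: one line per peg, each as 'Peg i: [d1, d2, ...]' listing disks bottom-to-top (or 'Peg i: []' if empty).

Answer: Peg 0: []
Peg 1: [4, 1]
Peg 2: [5, 3, 2]

Derivation:
After move 1 (0->2):
Peg 0: [4]
Peg 1: []
Peg 2: [5, 3, 2, 1]

After move 2 (1->0):
Peg 0: [4]
Peg 1: []
Peg 2: [5, 3, 2, 1]

After move 3 (1->0):
Peg 0: [4]
Peg 1: []
Peg 2: [5, 3, 2, 1]

After move 4 (0->1):
Peg 0: []
Peg 1: [4]
Peg 2: [5, 3, 2, 1]

After move 5 (2->1):
Peg 0: []
Peg 1: [4, 1]
Peg 2: [5, 3, 2]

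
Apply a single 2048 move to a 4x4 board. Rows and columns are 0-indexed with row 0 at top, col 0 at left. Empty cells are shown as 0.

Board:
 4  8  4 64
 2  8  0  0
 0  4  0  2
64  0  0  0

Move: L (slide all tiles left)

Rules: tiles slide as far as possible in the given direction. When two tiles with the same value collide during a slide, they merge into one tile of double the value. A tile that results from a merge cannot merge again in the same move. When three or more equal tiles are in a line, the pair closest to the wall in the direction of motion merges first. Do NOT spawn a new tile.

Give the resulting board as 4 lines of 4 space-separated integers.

Slide left:
row 0: [4, 8, 4, 64] -> [4, 8, 4, 64]
row 1: [2, 8, 0, 0] -> [2, 8, 0, 0]
row 2: [0, 4, 0, 2] -> [4, 2, 0, 0]
row 3: [64, 0, 0, 0] -> [64, 0, 0, 0]

Answer:  4  8  4 64
 2  8  0  0
 4  2  0  0
64  0  0  0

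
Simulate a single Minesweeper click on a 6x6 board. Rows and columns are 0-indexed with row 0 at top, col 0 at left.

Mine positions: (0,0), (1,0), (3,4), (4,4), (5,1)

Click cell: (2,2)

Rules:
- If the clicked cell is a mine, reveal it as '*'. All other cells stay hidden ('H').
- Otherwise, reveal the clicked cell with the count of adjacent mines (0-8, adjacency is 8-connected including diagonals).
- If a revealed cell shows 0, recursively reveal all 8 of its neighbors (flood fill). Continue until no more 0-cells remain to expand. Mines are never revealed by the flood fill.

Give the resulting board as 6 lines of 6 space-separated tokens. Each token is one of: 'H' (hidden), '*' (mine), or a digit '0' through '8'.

H 2 0 0 0 0
H 2 0 0 0 0
1 1 0 1 1 1
0 0 0 2 H H
1 1 1 2 H H
H H H H H H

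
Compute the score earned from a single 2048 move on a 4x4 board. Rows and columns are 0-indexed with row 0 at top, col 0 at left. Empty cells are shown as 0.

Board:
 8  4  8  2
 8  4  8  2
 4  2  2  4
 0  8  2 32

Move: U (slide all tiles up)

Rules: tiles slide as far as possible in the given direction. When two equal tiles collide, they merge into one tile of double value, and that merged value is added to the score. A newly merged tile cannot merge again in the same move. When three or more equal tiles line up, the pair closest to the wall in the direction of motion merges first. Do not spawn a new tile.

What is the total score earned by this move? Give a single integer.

Answer: 48

Derivation:
Slide up:
col 0: [8, 8, 4, 0] -> [16, 4, 0, 0]  score +16 (running 16)
col 1: [4, 4, 2, 8] -> [8, 2, 8, 0]  score +8 (running 24)
col 2: [8, 8, 2, 2] -> [16, 4, 0, 0]  score +20 (running 44)
col 3: [2, 2, 4, 32] -> [4, 4, 32, 0]  score +4 (running 48)
Board after move:
16  8 16  4
 4  2  4  4
 0  8  0 32
 0  0  0  0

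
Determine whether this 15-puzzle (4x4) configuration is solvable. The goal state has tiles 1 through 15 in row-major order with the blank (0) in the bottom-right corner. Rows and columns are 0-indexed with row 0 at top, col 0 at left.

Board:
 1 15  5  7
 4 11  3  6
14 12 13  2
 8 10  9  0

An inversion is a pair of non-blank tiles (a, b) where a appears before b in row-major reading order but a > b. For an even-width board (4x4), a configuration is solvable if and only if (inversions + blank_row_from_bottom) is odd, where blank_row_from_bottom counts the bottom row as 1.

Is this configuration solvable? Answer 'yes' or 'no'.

Inversions: 45
Blank is in row 3 (0-indexed from top), which is row 1 counting from the bottom (bottom = 1).
45 + 1 = 46, which is even, so the puzzle is not solvable.

Answer: no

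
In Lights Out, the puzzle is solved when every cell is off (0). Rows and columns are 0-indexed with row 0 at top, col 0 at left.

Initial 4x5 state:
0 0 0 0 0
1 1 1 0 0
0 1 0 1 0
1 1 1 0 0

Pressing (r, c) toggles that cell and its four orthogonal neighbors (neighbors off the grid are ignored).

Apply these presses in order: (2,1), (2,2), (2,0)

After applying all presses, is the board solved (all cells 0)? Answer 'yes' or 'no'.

Answer: yes

Derivation:
After press 1 at (2,1):
0 0 0 0 0
1 0 1 0 0
1 0 1 1 0
1 0 1 0 0

After press 2 at (2,2):
0 0 0 0 0
1 0 0 0 0
1 1 0 0 0
1 0 0 0 0

After press 3 at (2,0):
0 0 0 0 0
0 0 0 0 0
0 0 0 0 0
0 0 0 0 0

Lights still on: 0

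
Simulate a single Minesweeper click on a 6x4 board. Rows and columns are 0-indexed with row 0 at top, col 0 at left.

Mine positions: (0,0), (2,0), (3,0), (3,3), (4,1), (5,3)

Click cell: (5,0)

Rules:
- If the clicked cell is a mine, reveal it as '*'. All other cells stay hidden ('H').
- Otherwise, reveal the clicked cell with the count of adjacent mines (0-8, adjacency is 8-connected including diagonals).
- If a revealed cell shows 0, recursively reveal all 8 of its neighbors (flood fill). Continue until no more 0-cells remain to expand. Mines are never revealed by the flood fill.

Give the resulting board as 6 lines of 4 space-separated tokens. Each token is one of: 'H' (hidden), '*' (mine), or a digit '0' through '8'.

H H H H
H H H H
H H H H
H H H H
H H H H
1 H H H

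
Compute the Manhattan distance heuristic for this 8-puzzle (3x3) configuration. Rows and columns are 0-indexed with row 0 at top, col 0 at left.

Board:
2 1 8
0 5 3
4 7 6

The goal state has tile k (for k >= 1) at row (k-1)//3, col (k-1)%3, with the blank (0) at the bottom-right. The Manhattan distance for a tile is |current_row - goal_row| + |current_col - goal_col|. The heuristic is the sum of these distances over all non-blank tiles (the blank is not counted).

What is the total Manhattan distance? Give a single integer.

Tile 2: at (0,0), goal (0,1), distance |0-0|+|0-1| = 1
Tile 1: at (0,1), goal (0,0), distance |0-0|+|1-0| = 1
Tile 8: at (0,2), goal (2,1), distance |0-2|+|2-1| = 3
Tile 5: at (1,1), goal (1,1), distance |1-1|+|1-1| = 0
Tile 3: at (1,2), goal (0,2), distance |1-0|+|2-2| = 1
Tile 4: at (2,0), goal (1,0), distance |2-1|+|0-0| = 1
Tile 7: at (2,1), goal (2,0), distance |2-2|+|1-0| = 1
Tile 6: at (2,2), goal (1,2), distance |2-1|+|2-2| = 1
Sum: 1 + 1 + 3 + 0 + 1 + 1 + 1 + 1 = 9

Answer: 9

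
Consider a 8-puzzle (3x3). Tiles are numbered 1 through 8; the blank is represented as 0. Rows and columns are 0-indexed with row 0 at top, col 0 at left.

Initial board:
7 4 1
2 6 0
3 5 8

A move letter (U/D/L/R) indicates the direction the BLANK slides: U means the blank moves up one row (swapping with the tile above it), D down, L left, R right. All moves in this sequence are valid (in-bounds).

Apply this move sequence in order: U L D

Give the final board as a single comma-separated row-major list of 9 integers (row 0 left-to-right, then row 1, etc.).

Answer: 7, 6, 4, 2, 0, 1, 3, 5, 8

Derivation:
After move 1 (U):
7 4 0
2 6 1
3 5 8

After move 2 (L):
7 0 4
2 6 1
3 5 8

After move 3 (D):
7 6 4
2 0 1
3 5 8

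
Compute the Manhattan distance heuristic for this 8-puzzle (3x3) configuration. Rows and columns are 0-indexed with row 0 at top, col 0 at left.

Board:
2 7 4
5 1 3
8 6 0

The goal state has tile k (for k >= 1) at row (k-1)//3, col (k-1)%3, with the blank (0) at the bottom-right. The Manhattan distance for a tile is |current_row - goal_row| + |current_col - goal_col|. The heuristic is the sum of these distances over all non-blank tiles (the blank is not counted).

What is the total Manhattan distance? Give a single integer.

Tile 2: at (0,0), goal (0,1), distance |0-0|+|0-1| = 1
Tile 7: at (0,1), goal (2,0), distance |0-2|+|1-0| = 3
Tile 4: at (0,2), goal (1,0), distance |0-1|+|2-0| = 3
Tile 5: at (1,0), goal (1,1), distance |1-1|+|0-1| = 1
Tile 1: at (1,1), goal (0,0), distance |1-0|+|1-0| = 2
Tile 3: at (1,2), goal (0,2), distance |1-0|+|2-2| = 1
Tile 8: at (2,0), goal (2,1), distance |2-2|+|0-1| = 1
Tile 6: at (2,1), goal (1,2), distance |2-1|+|1-2| = 2
Sum: 1 + 3 + 3 + 1 + 2 + 1 + 1 + 2 = 14

Answer: 14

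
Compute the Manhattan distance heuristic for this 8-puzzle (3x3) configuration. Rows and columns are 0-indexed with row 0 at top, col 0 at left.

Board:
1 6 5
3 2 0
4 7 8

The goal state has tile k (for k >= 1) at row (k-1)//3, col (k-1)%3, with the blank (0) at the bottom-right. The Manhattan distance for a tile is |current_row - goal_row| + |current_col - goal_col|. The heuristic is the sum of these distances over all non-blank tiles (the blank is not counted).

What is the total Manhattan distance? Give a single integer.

Answer: 11

Derivation:
Tile 1: at (0,0), goal (0,0), distance |0-0|+|0-0| = 0
Tile 6: at (0,1), goal (1,2), distance |0-1|+|1-2| = 2
Tile 5: at (0,2), goal (1,1), distance |0-1|+|2-1| = 2
Tile 3: at (1,0), goal (0,2), distance |1-0|+|0-2| = 3
Tile 2: at (1,1), goal (0,1), distance |1-0|+|1-1| = 1
Tile 4: at (2,0), goal (1,0), distance |2-1|+|0-0| = 1
Tile 7: at (2,1), goal (2,0), distance |2-2|+|1-0| = 1
Tile 8: at (2,2), goal (2,1), distance |2-2|+|2-1| = 1
Sum: 0 + 2 + 2 + 3 + 1 + 1 + 1 + 1 = 11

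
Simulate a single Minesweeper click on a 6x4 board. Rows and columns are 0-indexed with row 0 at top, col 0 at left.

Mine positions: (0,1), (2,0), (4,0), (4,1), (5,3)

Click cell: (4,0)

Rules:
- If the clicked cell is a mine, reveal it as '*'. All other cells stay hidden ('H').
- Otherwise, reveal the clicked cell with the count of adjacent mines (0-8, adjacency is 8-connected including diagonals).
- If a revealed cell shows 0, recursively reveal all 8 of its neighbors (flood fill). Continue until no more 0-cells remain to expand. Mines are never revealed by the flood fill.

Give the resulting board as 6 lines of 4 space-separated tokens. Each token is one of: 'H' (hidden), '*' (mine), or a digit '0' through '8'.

H H H H
H H H H
H H H H
H H H H
* H H H
H H H H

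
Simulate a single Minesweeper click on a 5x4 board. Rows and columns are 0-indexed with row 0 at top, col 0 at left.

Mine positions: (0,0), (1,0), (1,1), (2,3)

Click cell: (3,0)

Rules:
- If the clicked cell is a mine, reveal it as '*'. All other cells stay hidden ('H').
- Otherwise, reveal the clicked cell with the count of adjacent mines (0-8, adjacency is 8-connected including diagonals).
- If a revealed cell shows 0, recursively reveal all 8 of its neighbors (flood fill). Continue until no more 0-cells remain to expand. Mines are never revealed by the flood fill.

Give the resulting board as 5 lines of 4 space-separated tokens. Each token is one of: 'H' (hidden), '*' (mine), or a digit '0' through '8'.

H H H H
H H H H
2 2 2 H
0 0 1 1
0 0 0 0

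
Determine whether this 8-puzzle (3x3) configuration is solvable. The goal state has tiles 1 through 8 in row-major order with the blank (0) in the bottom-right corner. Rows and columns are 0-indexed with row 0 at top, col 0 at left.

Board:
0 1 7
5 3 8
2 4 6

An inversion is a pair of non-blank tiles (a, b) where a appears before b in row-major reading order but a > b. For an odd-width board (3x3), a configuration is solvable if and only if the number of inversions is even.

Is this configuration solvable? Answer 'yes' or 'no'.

Answer: yes

Derivation:
Inversions (pairs i<j in row-major order where tile[i] > tile[j] > 0): 12
12 is even, so the puzzle is solvable.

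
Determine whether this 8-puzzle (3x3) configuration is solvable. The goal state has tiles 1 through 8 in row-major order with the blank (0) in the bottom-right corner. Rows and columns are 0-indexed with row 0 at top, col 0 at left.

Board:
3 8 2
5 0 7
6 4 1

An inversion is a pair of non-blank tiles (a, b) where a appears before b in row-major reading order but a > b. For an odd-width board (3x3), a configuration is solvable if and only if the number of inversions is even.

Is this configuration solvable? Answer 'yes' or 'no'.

Inversions (pairs i<j in row-major order where tile[i] > tile[j] > 0): 17
17 is odd, so the puzzle is not solvable.

Answer: no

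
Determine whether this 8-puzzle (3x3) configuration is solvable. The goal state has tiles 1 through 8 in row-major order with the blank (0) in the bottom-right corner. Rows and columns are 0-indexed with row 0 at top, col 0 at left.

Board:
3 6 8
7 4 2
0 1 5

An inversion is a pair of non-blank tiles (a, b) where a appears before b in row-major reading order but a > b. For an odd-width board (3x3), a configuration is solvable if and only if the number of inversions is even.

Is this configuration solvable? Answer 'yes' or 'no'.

Answer: yes

Derivation:
Inversions (pairs i<j in row-major order where tile[i] > tile[j] > 0): 18
18 is even, so the puzzle is solvable.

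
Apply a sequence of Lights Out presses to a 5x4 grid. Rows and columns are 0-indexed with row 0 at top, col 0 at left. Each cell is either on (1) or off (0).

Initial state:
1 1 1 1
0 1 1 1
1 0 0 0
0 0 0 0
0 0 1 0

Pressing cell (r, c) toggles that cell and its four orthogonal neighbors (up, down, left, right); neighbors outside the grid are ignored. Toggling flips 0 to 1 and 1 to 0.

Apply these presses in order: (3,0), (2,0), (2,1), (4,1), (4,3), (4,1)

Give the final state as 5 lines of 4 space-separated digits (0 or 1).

Answer: 1 1 1 1
1 0 1 1
0 0 1 0
0 0 0 1
1 0 0 1

Derivation:
After press 1 at (3,0):
1 1 1 1
0 1 1 1
0 0 0 0
1 1 0 0
1 0 1 0

After press 2 at (2,0):
1 1 1 1
1 1 1 1
1 1 0 0
0 1 0 0
1 0 1 0

After press 3 at (2,1):
1 1 1 1
1 0 1 1
0 0 1 0
0 0 0 0
1 0 1 0

After press 4 at (4,1):
1 1 1 1
1 0 1 1
0 0 1 0
0 1 0 0
0 1 0 0

After press 5 at (4,3):
1 1 1 1
1 0 1 1
0 0 1 0
0 1 0 1
0 1 1 1

After press 6 at (4,1):
1 1 1 1
1 0 1 1
0 0 1 0
0 0 0 1
1 0 0 1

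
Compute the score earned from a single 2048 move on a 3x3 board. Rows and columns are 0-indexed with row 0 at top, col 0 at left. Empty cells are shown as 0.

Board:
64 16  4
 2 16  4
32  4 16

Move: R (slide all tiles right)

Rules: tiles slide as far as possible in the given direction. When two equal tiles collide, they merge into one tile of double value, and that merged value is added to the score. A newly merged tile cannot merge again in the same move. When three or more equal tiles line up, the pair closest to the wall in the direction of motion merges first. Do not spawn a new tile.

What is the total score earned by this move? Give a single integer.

Answer: 0

Derivation:
Slide right:
row 0: [64, 16, 4] -> [64, 16, 4]  score +0 (running 0)
row 1: [2, 16, 4] -> [2, 16, 4]  score +0 (running 0)
row 2: [32, 4, 16] -> [32, 4, 16]  score +0 (running 0)
Board after move:
64 16  4
 2 16  4
32  4 16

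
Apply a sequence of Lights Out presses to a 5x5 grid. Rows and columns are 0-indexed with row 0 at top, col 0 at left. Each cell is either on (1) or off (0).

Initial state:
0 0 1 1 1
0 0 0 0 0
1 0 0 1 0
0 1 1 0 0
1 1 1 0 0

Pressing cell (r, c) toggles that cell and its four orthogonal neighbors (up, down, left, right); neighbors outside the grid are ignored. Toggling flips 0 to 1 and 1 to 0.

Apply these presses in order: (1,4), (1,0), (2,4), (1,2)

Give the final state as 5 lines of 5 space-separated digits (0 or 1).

Answer: 1 0 0 1 0
1 0 1 0 0
0 0 1 0 0
0 1 1 0 1
1 1 1 0 0

Derivation:
After press 1 at (1,4):
0 0 1 1 0
0 0 0 1 1
1 0 0 1 1
0 1 1 0 0
1 1 1 0 0

After press 2 at (1,0):
1 0 1 1 0
1 1 0 1 1
0 0 0 1 1
0 1 1 0 0
1 1 1 0 0

After press 3 at (2,4):
1 0 1 1 0
1 1 0 1 0
0 0 0 0 0
0 1 1 0 1
1 1 1 0 0

After press 4 at (1,2):
1 0 0 1 0
1 0 1 0 0
0 0 1 0 0
0 1 1 0 1
1 1 1 0 0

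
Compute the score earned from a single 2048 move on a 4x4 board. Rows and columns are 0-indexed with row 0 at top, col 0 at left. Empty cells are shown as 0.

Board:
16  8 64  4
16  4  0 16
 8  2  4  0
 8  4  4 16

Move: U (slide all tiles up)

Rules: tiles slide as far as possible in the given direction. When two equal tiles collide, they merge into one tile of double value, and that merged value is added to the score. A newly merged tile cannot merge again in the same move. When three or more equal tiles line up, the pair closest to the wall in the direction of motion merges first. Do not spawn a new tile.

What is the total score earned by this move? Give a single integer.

Slide up:
col 0: [16, 16, 8, 8] -> [32, 16, 0, 0]  score +48 (running 48)
col 1: [8, 4, 2, 4] -> [8, 4, 2, 4]  score +0 (running 48)
col 2: [64, 0, 4, 4] -> [64, 8, 0, 0]  score +8 (running 56)
col 3: [4, 16, 0, 16] -> [4, 32, 0, 0]  score +32 (running 88)
Board after move:
32  8 64  4
16  4  8 32
 0  2  0  0
 0  4  0  0

Answer: 88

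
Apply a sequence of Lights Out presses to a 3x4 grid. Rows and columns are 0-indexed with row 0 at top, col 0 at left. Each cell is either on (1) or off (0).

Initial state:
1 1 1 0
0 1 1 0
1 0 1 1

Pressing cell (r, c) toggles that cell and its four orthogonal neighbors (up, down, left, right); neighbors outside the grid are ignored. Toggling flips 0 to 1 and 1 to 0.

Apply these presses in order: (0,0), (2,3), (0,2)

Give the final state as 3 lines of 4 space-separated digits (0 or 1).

Answer: 0 1 0 1
1 1 0 1
1 0 0 0

Derivation:
After press 1 at (0,0):
0 0 1 0
1 1 1 0
1 0 1 1

After press 2 at (2,3):
0 0 1 0
1 1 1 1
1 0 0 0

After press 3 at (0,2):
0 1 0 1
1 1 0 1
1 0 0 0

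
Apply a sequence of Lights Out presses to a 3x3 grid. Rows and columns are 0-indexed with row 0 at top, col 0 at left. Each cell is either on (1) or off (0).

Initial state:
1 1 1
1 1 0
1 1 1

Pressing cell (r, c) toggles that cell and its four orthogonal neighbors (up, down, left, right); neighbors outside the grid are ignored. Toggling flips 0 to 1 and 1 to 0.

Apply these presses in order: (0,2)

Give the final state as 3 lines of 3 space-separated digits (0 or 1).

Answer: 1 0 0
1 1 1
1 1 1

Derivation:
After press 1 at (0,2):
1 0 0
1 1 1
1 1 1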